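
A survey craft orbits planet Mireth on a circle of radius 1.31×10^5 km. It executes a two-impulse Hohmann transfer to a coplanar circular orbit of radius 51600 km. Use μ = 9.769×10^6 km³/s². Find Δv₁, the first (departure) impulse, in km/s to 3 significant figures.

Transfer-ellipse semi-major axis a_t = (r₁ + r₂)/2 = (1.310×10^5 + 51600)/2 = 91300 km.
On the circular orbit at r = 1.310×10^5 km, v_c = √(μ/r) = 8.636 km/s.
Transfer-orbit speed at the same r (vis-viva, a = a_t): v_t = √[μ(2/r − 1/a_t)] = 6.492 km/s.
Δv₁ = |v_t − v_c| = |6.492 − 8.636| = 2.144 km/s.

Δv₁ = 2.14 km/s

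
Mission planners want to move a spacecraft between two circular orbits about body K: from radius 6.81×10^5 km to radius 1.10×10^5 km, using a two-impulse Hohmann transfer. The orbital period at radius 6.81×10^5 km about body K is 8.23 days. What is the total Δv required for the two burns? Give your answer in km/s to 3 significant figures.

From Kepler's third law T² = 4π²r³/μ at r = 6.81×10^5 km, T = 8.23 days = 8.23 × 86400 s = 7.11072×10^5 s: μ = 4π²r³/T² = 2.46589×10^7 km³/s².
Transfer-ellipse semi-major axis a_t = (r₁ + r₂)/2 = (6.810×10^5 + 1.100×10^5)/2 = 3.955×10^5 km.
Circular speed at r₁: v₁ = √(μ/r₁) = √(2.46589×10^7/6.810×10^5) = 6.017 km/s.
On the transfer ellipse at r₁, vis-viva equation gives v_a = √[μ(2/r₁ − 1/a_t)] = 3.173 km/s.
First burn Δv₁ = |v_a − v₁| = 2.844 km/s.
At r₂, v₂ = √(μ/r₂) = 14.9724 km/s.
Transfer-orbit speed at r₂: v_p = √[μ(2/r₂ − 1/a_t)] = 19.6468 km/s.
Second burn Δv₂ = |v₂ − v_p| = 4.674 km/s.
Total Δv = Δv₁ + Δv₂ = 7.518 km/s.

Δv = 7.52 km/s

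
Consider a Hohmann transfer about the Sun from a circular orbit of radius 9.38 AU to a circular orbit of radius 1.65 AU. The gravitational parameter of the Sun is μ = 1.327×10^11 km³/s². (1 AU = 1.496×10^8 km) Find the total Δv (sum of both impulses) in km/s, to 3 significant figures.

In km: r₁ = 9.38 × 1.496×10^8 = 1.403248×10^9 km; r₂ = 1.65 × 1.496×10^8 = 2.4684×10^8 km.
The Hohmann ellipse has a_t = (r₁ + r₂)/2 = 8.25044×10^8 km.
Circular speed at r₁: v₁ = √(μ/r₁) = √(1.327×10^11/1.403248×10^9) = 9.7245 km/s.
On the transfer ellipse at r₁, vis-viva equation gives v_a = √[μ(2/r₁ − 1/a_t)] = 5.3191 km/s.
First burn Δv₁ = |v_a − v₁| = 4.405 km/s.
At r₂, v₂ = √(μ/r₂) = 23.186 km/s.
Transfer-orbit speed at r₂: v_p = √[μ(2/r₂ − 1/a_t)] = 30.238 km/s.
Second burn Δv₂ = |v₂ − v_p| = 7.052 km/s.
Total Δv = Δv₁ + Δv₂ = 11.46 km/s.

Δv = 11.5 km/s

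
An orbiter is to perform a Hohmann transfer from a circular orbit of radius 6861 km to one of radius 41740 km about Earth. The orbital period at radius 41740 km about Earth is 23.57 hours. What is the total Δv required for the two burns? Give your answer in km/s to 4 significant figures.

From Kepler's third law T² = 4π²r³/μ at r = 41740 km, T = 23.57 hours = 23.57 × 3600 s = 84852 s: μ = 4π²r³/T² = 3.98743×10^5 km³/s².
Transfer-ellipse semi-major axis a_t = (r₁ + r₂)/2 = (6861 + 41740)/2 = 24300.5 km.
At r₁ the circular-orbit speed is v₁ = √(μ/r₁) = 7.623 km/s.
On the transfer ellipse at r₁, vis-viva gives v_p = √[μ(2/r₁ − 1/a_t)] = 9.991 km/s.
First burn Δv₁ = |v_p − v₁| = 2.368 km/s.
At r₂, v₂ = √(μ/r₂) = 3.09080 km/s.
Transfer-orbit speed at r₂: v_a = √[μ(2/r₂ − 1/a_t)] = 1.64231 km/s.
Second burn Δv₂ = |v₂ − v_a| = 1.448 km/s.
Δv = Δv₁ + Δv₂ = 2.368 + 1.448 = 3.816 km/s.

Δv = 3.816 km/s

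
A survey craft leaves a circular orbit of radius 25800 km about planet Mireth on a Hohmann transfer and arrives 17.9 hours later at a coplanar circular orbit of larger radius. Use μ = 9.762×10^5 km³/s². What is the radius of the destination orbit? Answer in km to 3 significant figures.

Transfer time t = 17.9 hours = 64440 s, and t = π√(a_t³/μ).
So a_t = (μ t²/π²)^(1/3) = (9.762×10^5 × (64440)² / π²)^(1/3) = 74333 km.
Since a_t = (r₁ + r₂)/2, r₂ = 2a_t − r₁ = 2×74333 − 25800 = 1.22866×10^5 km.

r₂ = 1.23×10^5 km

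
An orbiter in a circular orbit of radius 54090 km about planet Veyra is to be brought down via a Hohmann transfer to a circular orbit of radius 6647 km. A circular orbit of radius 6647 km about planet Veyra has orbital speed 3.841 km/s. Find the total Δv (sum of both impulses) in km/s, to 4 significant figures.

Δv = 2.002 km/s

From the circular-orbit relation v² = μ/r at r = 6647 km: μ = v²r = (3.841)² × 6647 = 98065.1 km³/s².
Transfer-ellipse semi-major axis a_t = (r₁ + r₂)/2 = (54090 + 6647)/2 = 30368.5 km.
At r₁ the circular-orbit speed is v₁ = √(μ/r₁) = 1.34648 km/s.
Transfer-orbit speed at r₁ (vis-viva): v_a = √[μ(2/r₁ − 1/a_t)] = 0.629941 km/s.
First burn Δv₁ = |v_a − v₁| = 0.71654 km/s.
Circular speed at r₂: v₂ = √(μ/r₂) = 3.8410 km/s.
Transfer-orbit speed at r₂: v_p = √[μ(2/r₂ − 1/a_t)] = 5.1261 km/s.
Second burn Δv₂ = |v₂ − v_p| = 1.2851 km/s.
Total Δv = Δv₁ + Δv₂ = 2.002 km/s.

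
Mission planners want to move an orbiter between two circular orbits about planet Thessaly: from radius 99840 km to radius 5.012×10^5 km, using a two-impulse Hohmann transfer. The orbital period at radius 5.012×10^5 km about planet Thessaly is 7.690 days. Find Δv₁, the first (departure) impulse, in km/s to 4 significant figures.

From Kepler's third law T² = 4π²r³/μ at r = 5.012×10^5 km, T = 7.690 days = 7.690 × 86400 s = 6.64416×10^5 s: μ = 4π²r³/T² = 1.12593×10^7 km³/s².
Transfer-ellipse semi-major axis a_t = (r₁ + r₂)/2 = (99840 + 5.012×10^5)/2 = 3.0052×10^5 km.
Circular speed at r = 99840 km: v_c = √(μ/r) = 10.6195 km/s.
Transfer-orbit speed at the same r (vis-viva, a = a_t): v_t = √[μ(2/r − 1/a_t)] = 13.7143 km/s.
Δv₁ = |v_t − v_c| = |13.7143 − 10.6195| = 3.095 km/s.

Δv₁ = 3.095 km/s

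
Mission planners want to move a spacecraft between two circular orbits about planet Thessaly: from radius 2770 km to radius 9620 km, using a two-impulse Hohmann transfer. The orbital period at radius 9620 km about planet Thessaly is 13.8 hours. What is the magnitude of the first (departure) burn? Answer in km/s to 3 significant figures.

From Kepler's third law T² = 4π²r³/μ at r = 9620 km, T = 13.8 hours = 13.8 × 3600 s = 49680 s: μ = 4π²r³/T² = 14240.4 km³/s².
The Hohmann ellipse has a_t = (r₁ + r₂)/2 = 6195 km.
On the circular orbit at r = 2770 km, v_c = √(μ/r) = 2.2674 km/s.
Vis-viva on the transfer ellipse at r = 2770 km gives v_t = √[μ(2/r − 1/a_t)] = 2.8255 km/s.
Δv₁ = |v_t − v_c| = |2.8255 − 2.2674| = 0.5581 km/s.

Δv₁ = 0.558 km/s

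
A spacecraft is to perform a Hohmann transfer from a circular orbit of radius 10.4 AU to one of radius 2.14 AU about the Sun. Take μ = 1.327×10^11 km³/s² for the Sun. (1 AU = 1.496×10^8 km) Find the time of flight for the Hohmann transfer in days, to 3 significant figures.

In km: r₁ = 10.4 × 1.496×10^8 = 1.55584×10^9 km; r₂ = 2.14 × 1.496×10^8 = 3.20144×10^8 km.
The Hohmann ellipse has a_t = (r₁ + r₂)/2 = 9.37992×10^8 km.
Half the transfer-orbit period gives t = π√(a_t³/μ) = 2.477×10^8 s.
Converting: 2.477×10^8 s ÷ 86400 s/day = 2870 days.

t = 2870 days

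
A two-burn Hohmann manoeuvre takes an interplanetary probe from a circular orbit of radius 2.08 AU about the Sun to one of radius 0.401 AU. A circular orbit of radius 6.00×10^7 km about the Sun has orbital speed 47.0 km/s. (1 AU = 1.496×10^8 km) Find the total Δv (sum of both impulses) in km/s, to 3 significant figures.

From the circular-orbit relation v² = μ/r at r = 6.00×10^7 km: μ = v²r = (47.0)² × 6.00×10^7 = 1.32540×10^11 km³/s².
In km: r₁ = 2.08 × 1.496×10^8 = 3.11168×10^8 km; r₂ = 0.401 × 1.496×10^8 = 5.99896×10^7 km.
The Hohmann ellipse has a_t = (r₁ + r₂)/2 = 1.855788×10^8 km.
At r₁ the circular-orbit speed is v₁ = √(μ/r₁) = 20.6384 km/s.
Transfer-orbit speed at r₁ (vis-viva): v_a = √[μ(2/r₁ − 1/a_t)] = 11.7341 km/s.
First burn Δv₁ = |v_a − v₁| = 8.9043 km/s.
Circular speed at r₂: v₂ = √(μ/r₂) = 47.004 km/s.
Transfer-orbit speed at r₂: v_p = √[μ(2/r₂ − 1/a_t)] = 60.865 km/s.
Second burn Δv₂ = |v₂ − v_p| = 13.861 km/s.
Δv = Δv₁ + Δv₂ = 8.9043 + 13.861 = 22.77 km/s.

Δv = 22.8 km/s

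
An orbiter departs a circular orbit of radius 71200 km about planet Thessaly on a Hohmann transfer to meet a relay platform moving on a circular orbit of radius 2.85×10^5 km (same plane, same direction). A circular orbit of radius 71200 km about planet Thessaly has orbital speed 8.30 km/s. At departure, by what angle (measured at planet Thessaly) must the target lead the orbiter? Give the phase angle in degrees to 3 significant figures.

φ = 91.1°

From the circular-orbit relation v² = μ/r at r = 71200 km: μ = v²r = (8.30)² × 71200 = 4.90497×10^6 km³/s².
The Hohmann ellipse has a_t = (r₁ + r₂)/2 = 1.781×10^5 km.
Transfer time t = π√(a_t³/μ) = 1.066×10^5 s.
The target's mean motion on its circular orbit is ω₂ = √(μ/r₂³) = 1.456×10^-5 rad/s.
Angle swept by the target during transfer: ω₂·t = 1.552 rad = 88.92°.
The orbiter traverses 180° on the transfer ellipse, so the target must lead by 180° − 88.92° = 91.1°.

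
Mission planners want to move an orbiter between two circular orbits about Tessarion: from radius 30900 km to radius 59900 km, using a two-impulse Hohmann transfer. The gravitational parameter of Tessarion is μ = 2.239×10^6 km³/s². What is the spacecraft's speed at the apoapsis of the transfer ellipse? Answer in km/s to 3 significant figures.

v = 5.04 km/s

Semi-major axis of the transfer orbit: a_t = (30900 + 59900)/2 = 45400 km.
At apoapsis, r = 59900 km.
From the vis-viva equation, v = √[μ(2/r − 1/a_t)] = 5.044 km/s.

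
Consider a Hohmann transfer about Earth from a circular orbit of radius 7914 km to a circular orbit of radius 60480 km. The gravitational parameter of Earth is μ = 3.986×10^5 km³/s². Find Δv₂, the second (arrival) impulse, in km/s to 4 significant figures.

Δv₂ = 1.332 km/s

Semi-major axis of the transfer orbit: a_t = (7914 + 60480)/2 = 34197 km.
Circular speed at r = 60480 km: v_c = √(μ/r) = 2.567 km/s.
Vis-viva on the transfer ellipse at r = 60480 km gives v_t = √[μ(2/r − 1/a_t)] = 1.235 km/s.
Δv₂ = |v_t − v_c| = |1.235 − 2.567| = 1.332 km/s.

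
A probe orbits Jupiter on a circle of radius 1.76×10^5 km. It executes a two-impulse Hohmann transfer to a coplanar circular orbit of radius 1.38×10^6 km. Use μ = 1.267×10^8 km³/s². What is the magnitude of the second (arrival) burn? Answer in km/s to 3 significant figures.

Δv₂ = 5.02 km/s

Transfer-ellipse semi-major axis a_t = (r₁ + r₂)/2 = (1.760×10^5 + 1.380×10^6)/2 = 7.780×10^5 km.
On the circular orbit at r = 1.380×10^6 km, v_c = √(μ/r) = 9.5818 km/s.
Transfer-orbit speed at the same r (vis-viva, a = a_t): v_t = √[μ(2/r − 1/a_t)] = 4.5574 km/s.
Δv₂ = |v_t − v_c| = |4.5574 − 9.5818| = 5.024 km/s.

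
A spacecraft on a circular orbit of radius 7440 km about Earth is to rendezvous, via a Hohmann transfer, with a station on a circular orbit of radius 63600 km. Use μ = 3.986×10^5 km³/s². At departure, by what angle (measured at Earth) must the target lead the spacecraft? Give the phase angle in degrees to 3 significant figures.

Transfer-ellipse semi-major axis a_t = (r₁ + r₂)/2 = (7440 + 63600)/2 = 35520 km.
Transfer time t = π√(a_t³/μ) = 33311 s.
Target angular speed ω₂ = √(μ/r₂³) = 3.9363×10^-5 rad/s.
Angle swept by the target during transfer: ω₂·t = 1.3112 rad = 75.13°.
The spacecraft traverses 180° on the transfer ellipse, so the target must lead by 180° − 75.13° = 105°.

φ = 105°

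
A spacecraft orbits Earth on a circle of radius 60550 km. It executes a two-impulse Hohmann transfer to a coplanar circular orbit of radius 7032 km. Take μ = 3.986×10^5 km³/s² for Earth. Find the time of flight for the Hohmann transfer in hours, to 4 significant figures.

Semi-major axis of the transfer orbit: a_t = (60550 + 7032)/2 = 33791 km.
Transfer time t = π√(a_t³/μ) = π√((33791)³ / 3.986×10^5) = 30910 s.
Converting: 30910 s ÷ 3600 s/hour = 8.586 hours.

t = 8.586 hours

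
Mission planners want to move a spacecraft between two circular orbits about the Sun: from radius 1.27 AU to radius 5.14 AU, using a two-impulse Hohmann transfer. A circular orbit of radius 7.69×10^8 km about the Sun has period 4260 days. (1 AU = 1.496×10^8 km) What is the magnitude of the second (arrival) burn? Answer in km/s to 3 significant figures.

From Kepler's third law T² = 4π²r³/μ at r = 7.69×10^8 km, T = 4260 days = 4260 × 86400 s = 3.68064×10^8 s: μ = 4π²r³/T² = 1.32523×10^11 km³/s².
In km: r₁ = 1.27 × 1.496×10^8 = 1.89992×10^8 km; r₂ = 5.14 × 1.496×10^8 = 7.68944×10^8 km.
Semi-major axis of the transfer orbit: a_t = (1.89992×10^8 + 7.68944×10^8)/2 = 4.79468×10^8 km.
On the circular orbit at r = 7.68944×10^8 km, v_c = √(μ/r) = 13.128 km/s.
Transfer-orbit speed at the same r (vis-viva, a = a_t): v_t = √[μ(2/r − 1/a_t)] = 8.2639 km/s.
Δv₂ = |v_t − v_c| = |8.2639 − 13.128| = 4.864 km/s.

Δv₂ = 4.86 km/s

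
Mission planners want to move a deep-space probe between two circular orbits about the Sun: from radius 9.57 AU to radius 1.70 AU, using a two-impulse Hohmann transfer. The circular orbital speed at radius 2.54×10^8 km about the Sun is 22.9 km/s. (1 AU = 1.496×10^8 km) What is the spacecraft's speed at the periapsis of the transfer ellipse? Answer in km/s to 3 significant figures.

v = 29.8 km/s

From the circular-orbit relation v² = μ/r at r = 2.54×10^8 km: μ = v²r = (22.9)² × 2.54×10^8 = 1.33200×10^11 km³/s².
In km: r₁ = 9.57 × 1.496×10^8 = 1.431672×10^9 km; r₂ = 1.70 × 1.496×10^8 = 2.5432×10^8 km.
Semi-major axis of the transfer orbit: a_t = (1.431672×10^9 + 2.5432×10^8)/2 = 8.42996×10^8 km.
The periapsis of the transfer ellipse is at r = 2.5432×10^8 km.
Applying v² = μ(2/r − 1/a_t): v = 29.82 km/s.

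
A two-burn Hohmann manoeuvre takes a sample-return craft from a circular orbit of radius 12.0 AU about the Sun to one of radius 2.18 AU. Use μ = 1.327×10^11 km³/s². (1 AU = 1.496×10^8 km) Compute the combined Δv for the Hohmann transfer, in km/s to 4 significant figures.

In km: r₁ = 12.0 × 1.496×10^8 = 1.7952×10^9 km; r₂ = 2.18 × 1.496×10^8 = 3.26128×10^8 km.
Transfer-ellipse semi-major axis a_t = (r₁ + r₂)/2 = (1.7952×10^9 + 3.26128×10^8)/2 = 1.060664×10^9 km.
At r₁ the circular-orbit speed is v₁ = √(μ/r₁) = 8.5976 km/s.
Transfer-orbit speed at r₁ (v² = μ(2/r − 1/a)): v_a = √[μ(2/r₁ − 1/a_t)] = 4.7674 km/s.
First burn Δv₁ = |v_a − v₁| = 3.830 km/s.
At r₂, v₂ = √(μ/r₂) = 20.172 km/s.
Transfer-orbit speed at r₂: v_p = √[μ(2/r₂ − 1/a_t)] = 26.243 km/s.
Second burn Δv₂ = |v₂ − v_p| = 6.071 km/s.
Total Δv = Δv₁ + Δv₂ = 9.901 km/s.

Δv = 9.901 km/s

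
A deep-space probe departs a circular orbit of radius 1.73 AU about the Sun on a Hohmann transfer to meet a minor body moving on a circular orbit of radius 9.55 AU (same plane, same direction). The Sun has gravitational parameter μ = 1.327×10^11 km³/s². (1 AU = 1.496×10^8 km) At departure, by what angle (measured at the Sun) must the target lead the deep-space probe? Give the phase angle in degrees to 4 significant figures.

φ = 98.31°

In km: r₁ = 1.73 × 1.496×10^8 = 2.58808×10^8 km; r₂ = 9.55 × 1.496×10^8 = 1.42868×10^9 km.
Transfer-ellipse semi-major axis a_t = (r₁ + r₂)/2 = (2.58808×10^8 + 1.42868×10^9)/2 = 8.43744×10^8 km.
The half-period of the transfer ellipse is t = π√(a_t³/μ) = 2.1136×10^8 s.
The target's mean motion on its circular orbit is ω₂ = √(μ/r₂³) = 6.7458×10^-9 rad/s.
Angle swept by the target during transfer: ω₂·t = 1.4258 rad = 81.69°.
Arrival is 180° from departure on the ellipse, so φ = 180° − 81.69° = 98.31°.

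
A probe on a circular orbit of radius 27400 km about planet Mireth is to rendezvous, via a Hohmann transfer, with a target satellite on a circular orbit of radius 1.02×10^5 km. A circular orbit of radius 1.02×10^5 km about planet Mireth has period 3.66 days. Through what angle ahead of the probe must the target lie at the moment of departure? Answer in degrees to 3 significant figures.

φ = 89.1°

From Kepler's third law T² = 4π²r³/μ at r = 1.02×10^5 km, T = 3.66 days = 3.66 × 86400 s = 3.16224×10^5 s: μ = 4π²r³/T² = 4.18958×10^5 km³/s².
Semi-major axis of the transfer orbit: a_t = (27400 + 1.020×10^5)/2 = 64700 km.
The half-period of the transfer ellipse is t = π√(a_t³/μ) = 79880 s.
Target angular speed ω₂ = √(μ/r₂³) = 1.987×10^-5 rad/s.
Angle swept by the target during transfer: ω₂·t = 1.587 rad = 90.93°.
The probe traverses 180° on the transfer ellipse, so the target must lead by 180° − 90.93° = 89.1°.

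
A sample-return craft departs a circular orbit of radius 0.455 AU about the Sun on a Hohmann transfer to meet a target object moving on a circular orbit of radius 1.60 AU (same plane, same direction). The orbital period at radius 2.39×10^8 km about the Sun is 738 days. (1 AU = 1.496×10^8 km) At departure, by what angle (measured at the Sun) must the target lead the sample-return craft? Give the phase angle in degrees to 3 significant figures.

φ = 87.4°

From Kepler's third law T² = 4π²r³/μ at r = 2.39×10^8 km, T = 738 days = 738 × 86400 s = 6.37632×10^7 s: μ = 4π²r³/T² = 1.32560×10^11 km³/s².
In km: r₁ = 0.455 × 1.496×10^8 = 6.8068×10^7 km; r₂ = 1.60 × 1.496×10^8 = 2.3936×10^8 km.
Semi-major axis of the transfer orbit: a_t = (6.8068×10^7 + 2.3936×10^8)/2 = 1.53714×10^8 km.
The half-period of the transfer ellipse is t = π√(a_t³/μ) = 1.6444×10^7 s.
The target's mean motion on its circular orbit is ω₂ = √(μ/r₂³) = 9.8317×10^-8 rad/s.
Angle swept by the target during transfer: ω₂·t = 1.6167 rad = 92.63°.
The sample-return craft traverses 180° on the transfer ellipse, so the target must lead by 180° − 92.63° = 87.4°.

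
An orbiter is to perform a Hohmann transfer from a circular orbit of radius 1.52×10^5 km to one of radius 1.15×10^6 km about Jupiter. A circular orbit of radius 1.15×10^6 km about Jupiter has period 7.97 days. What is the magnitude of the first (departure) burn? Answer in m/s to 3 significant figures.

From Kepler's third law T² = 4π²r³/μ at r = 1.15×10^6 km, T = 7.97 days = 7.97 × 86400 s = 6.88608×10^5 s: μ = 4π²r³/T² = 1.26622×10^8 km³/s².
Semi-major axis of the transfer orbit: a_t = (1.520×10^5 + 1.150×10^6)/2 = 6.510×10^5 km.
On the circular orbit at r = 1.520×10^5 km, v_c = √(μ/r) = 28.862 km/s.
Vis-viva on the transfer ellipse at r = 1.520×10^5 km gives v_t = √[μ(2/r − 1/a_t)] = 38.361 km/s.
Δv₁ = |v_t − v_c| = |38.361 − 28.862| = 9.499 km/s.

Δv₁ = 9500 m/s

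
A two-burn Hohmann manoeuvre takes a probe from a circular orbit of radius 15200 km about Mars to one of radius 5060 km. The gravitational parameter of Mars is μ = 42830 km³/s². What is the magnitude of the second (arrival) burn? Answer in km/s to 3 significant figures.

Δv₂ = 0.654 km/s

Semi-major axis of the transfer orbit: a_t = (15200 + 5060)/2 = 10130 km.
On the circular orbit at r = 5060 km, v_c = √(μ/r) = 2.909369 km/s.
Vis-viva on the transfer ellipse at r = 5060 km gives v_t = √[μ(2/r − 1/a_t)] = 3.563821 km/s.
Δv₂ = |v_t − v_c| = |3.563821 − 2.909369| = 0.6545 km/s.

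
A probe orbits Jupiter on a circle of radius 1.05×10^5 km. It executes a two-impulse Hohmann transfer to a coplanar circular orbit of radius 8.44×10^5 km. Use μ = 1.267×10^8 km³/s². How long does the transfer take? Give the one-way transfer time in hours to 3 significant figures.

t = 25.3 hours

Transfer-ellipse semi-major axis a_t = (r₁ + r₂)/2 = (1.050×10^5 + 8.440×10^5)/2 = 4.745×10^5 km.
By Kepler's third law the transfer-orbit period is T = 2π√(a_t³/μ), so t = T/2 = 91230 s.
Converting: 91230 s ÷ 3600 s/hour = 25.3 hours.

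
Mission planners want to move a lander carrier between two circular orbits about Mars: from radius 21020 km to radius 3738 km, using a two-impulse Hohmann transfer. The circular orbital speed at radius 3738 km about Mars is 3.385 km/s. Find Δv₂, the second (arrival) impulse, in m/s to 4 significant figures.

Δv₂ = 1026 m/s

From the circular-orbit relation v² = μ/r at r = 3738 km: μ = v²r = (3.385)² × 3738 = 42830.8 km³/s².
Transfer-ellipse semi-major axis a_t = (r₁ + r₂)/2 = (21020 + 3738)/2 = 12379 km.
Circular speed at r = 3738 km: v_c = √(μ/r) = 3.385 km/s.
Transfer-orbit speed at the same r (vis-viva, a = a_t): v_t = √[μ(2/r − 1/a_t)] = 4.411 km/s.
Δv₂ = |v_t − v_c| = |4.411 − 3.385| = 1.026 km/s.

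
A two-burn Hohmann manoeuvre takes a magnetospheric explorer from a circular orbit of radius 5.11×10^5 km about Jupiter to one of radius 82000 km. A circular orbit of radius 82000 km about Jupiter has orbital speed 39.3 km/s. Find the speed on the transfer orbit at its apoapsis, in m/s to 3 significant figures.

v = 8280 m/s

From the circular-orbit relation v² = μ/r at r = 82000 km: μ = v²r = (39.3)² × 82000 = 1.26648×10^8 km³/s².
Transfer-ellipse semi-major axis a_t = (r₁ + r₂)/2 = (5.110×10^5 + 82000)/2 = 2.965×10^5 km.
The apoapsis of the transfer ellipse is at r = 5.110×10^5 km.
Applying v² = μ(2/r − 1/a_t): v = 8.279 km/s.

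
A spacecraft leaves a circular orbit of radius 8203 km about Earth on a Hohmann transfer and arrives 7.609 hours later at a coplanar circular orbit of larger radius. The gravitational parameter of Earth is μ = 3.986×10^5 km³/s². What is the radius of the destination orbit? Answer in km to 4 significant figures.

Transfer time t = 7.609 hours = 27392.4 s, and t = π√(a_t³/μ).
So a_t = (μ t²/π²)^(1/3) = (3.986×10^5 × (27392.4)² / π²)^(1/3) = 31177 km.
Since a_t = (r₁ + r₂)/2, r₂ = 2a_t − r₁ = 2×31177 − 8203 = 54151 km.

r₂ = 54150 km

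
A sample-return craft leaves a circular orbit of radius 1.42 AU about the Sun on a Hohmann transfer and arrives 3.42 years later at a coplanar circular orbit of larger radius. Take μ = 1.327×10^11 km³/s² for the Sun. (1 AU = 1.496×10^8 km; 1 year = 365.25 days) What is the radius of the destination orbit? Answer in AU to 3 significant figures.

r₂ = 5.79 AU

In km: r₁ = 1.42 × 1.496×10^8 = 2.12432×10^8 km.
Transfer time t = 3.42 years × 365.25 × 86400 s = 1.07926992×10^8 s, and t = π√(a_t³/μ).
So a_t = (μ t²/π²)^(1/3) = (1.327×10^11 × (1.07926992×10^8)² / π²)^(1/3) = 5.3903×10^8 km.
Since a_t = (r₁ + r₂)/2, r₂ = 2a_t − r₁ = 2×5.3903×10^8 − 2.12432×10^8 = 8.65628×10^8 km.
In AU: r₂ = 8.65628×10^8 / 1.496×10^8 = 5.79 AU.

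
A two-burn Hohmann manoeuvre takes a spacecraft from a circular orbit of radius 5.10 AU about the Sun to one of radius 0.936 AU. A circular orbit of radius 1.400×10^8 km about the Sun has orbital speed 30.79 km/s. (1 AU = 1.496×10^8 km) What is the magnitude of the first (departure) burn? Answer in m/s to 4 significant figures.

Δv₁ = 5844 m/s

From the circular-orbit relation v² = μ/r at r = 1.400×10^8 km: μ = v²r = (30.79)² × 1.400×10^8 = 1.32723×10^11 km³/s².
In km: r₁ = 5.10 × 1.496×10^8 = 7.6296×10^8 km; r₂ = 0.936 × 1.496×10^8 = 1.400256×10^8 km.
Semi-major axis of the transfer orbit: a_t = (7.6296×10^8 + 1.400256×10^8)/2 = 4.514928×10^8 km.
Circular speed at r = 7.6296×10^8 km: v_c = √(μ/r) = 13.189 km/s.
Vis-viva on the transfer ellipse at r = 7.6296×10^8 km gives v_t = √[μ(2/r − 1/a_t)] = 7.3452 km/s.
Δv₁ = |v_t − v_c| = |7.3452 − 13.189| = 5.844 km/s.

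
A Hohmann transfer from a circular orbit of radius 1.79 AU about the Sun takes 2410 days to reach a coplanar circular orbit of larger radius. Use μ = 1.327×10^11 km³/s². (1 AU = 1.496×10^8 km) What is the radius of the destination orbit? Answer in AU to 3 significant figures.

In km: r₁ = 1.79 × 1.496×10^8 = 2.67784×10^8 km.
Transfer time t = 2410 days = 2.08224×10^8 s, and t = π√(a_t³/μ).
So a_t = (μ t²/π²)^(1/3) = (1.327×10^11 × (2.08224×10^8)² / π²)^(1/3) = 8.3537×10^8 km.
Since a_t = (r₁ + r₂)/2, r₂ = 2a_t − r₁ = 2×8.3537×10^8 − 2.67784×10^8 = 1.402956×10^9 km.
In AU: r₂ = 1.402956×10^9 / 1.496×10^8 = 9.38 AU.

r₂ = 9.38 AU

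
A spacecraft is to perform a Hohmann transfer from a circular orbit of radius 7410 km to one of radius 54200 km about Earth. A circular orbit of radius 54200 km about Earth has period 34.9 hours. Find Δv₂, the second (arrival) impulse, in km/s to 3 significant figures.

From Kepler's third law T² = 4π²r³/μ at r = 54200 km, T = 34.9 hours = 34.9 × 3600 s = 1.2564×10^5 s: μ = 4π²r³/T² = 3.98200×10^5 km³/s².
Semi-major axis of the transfer orbit: a_t = (7410 + 54200)/2 = 30805 km.
Circular speed at r = 54200 km: v_c = √(μ/r) = 2.7105 km/s.
Transfer-orbit speed at the same r (vis-viva, a = a_t): v_t = √[μ(2/r − 1/a_t)] = 1.3294 km/s.
Δv₂ = |v_t − v_c| = |1.3294 − 2.7105| = 1.381 km/s.

Δv₂ = 1.38 km/s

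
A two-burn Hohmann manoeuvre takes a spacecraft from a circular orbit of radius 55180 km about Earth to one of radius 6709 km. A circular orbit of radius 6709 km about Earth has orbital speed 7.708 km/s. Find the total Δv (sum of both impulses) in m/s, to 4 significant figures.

From the circular-orbit relation v² = μ/r at r = 6709 km: μ = v²r = (7.708)² × 6709 = 3.98604×10^5 km³/s².
The Hohmann ellipse has a_t = (r₁ + r₂)/2 = 30944.5 km.
At r₁ the circular-orbit speed is v₁ = √(μ/r₁) = 2.6877 km/s.
Transfer-orbit speed at r₁ (vis-viva): v_a = √[μ(2/r₁ − 1/a_t)] = 1.2515 km/s.
First burn Δv₁ = |v_a − v₁| = 1.436 km/s.
Circular speed at r₂: v₂ = √(μ/r₂) = 7.7080 km/s.
Transfer-orbit speed at r₂: v_p = √[μ(2/r₂ − 1/a_t)] = 10.293 km/s.
Second burn Δv₂ = |v₂ − v_p| = 2.585 km/s.
Total Δv = Δv₁ + Δv₂ = 4.021 km/s.

Δv = 4021 m/s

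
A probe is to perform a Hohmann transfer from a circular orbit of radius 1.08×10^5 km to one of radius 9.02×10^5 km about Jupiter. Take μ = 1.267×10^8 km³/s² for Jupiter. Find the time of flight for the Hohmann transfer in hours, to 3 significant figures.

t = 27.8 hours

Semi-major axis of the transfer orbit: a_t = (1.080×10^5 + 9.020×10^5)/2 = 5.050×10^5 km.
Half the transfer-orbit period gives t = π√(a_t³/μ) = 1.002×10^5 s.
Converting: 1.002×10^5 s ÷ 3600 s/hour = 27.8 hours.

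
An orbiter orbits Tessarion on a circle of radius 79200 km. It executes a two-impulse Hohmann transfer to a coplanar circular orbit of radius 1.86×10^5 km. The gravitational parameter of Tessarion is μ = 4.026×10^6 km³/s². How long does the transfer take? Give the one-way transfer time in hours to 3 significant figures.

t = 21.0 hours

The Hohmann ellipse has a_t = (r₁ + r₂)/2 = 1.326×10^5 km.
Half the transfer-orbit period gives t = π√(a_t³/μ) = 75600 s.
Converting: 75600 s ÷ 3600 s/hour = 21.0 hours.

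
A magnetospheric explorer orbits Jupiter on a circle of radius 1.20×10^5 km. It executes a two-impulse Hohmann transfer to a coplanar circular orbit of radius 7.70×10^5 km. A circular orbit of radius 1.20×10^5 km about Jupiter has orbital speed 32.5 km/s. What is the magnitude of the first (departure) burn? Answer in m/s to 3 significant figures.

Δv₁ = 10300 m/s

From the circular-orbit relation v² = μ/r at r = 1.20×10^5 km: μ = v²r = (32.5)² × 1.20×10^5 = 1.26750×10^8 km³/s².
Transfer-ellipse semi-major axis a_t = (r₁ + r₂)/2 = (1.200×10^5 + 7.700×10^5)/2 = 4.450×10^5 km.
Circular speed at r = 1.200×10^5 km: v_c = √(μ/r) = 32.50 km/s.
Transfer-orbit speed at the same r (vis-viva, a = a_t): v_t = √[μ(2/r − 1/a_t)] = 42.75 km/s.
Δv₁ = |v_t − v_c| = |42.75 − 32.50| = 10.25 km/s.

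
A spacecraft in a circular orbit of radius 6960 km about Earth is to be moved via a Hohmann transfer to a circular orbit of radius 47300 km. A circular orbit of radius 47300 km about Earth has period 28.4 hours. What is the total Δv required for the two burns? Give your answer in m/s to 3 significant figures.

Δv = 3860 m/s

From Kepler's third law T² = 4π²r³/μ at r = 47300 km, T = 28.4 hours = 28.4 × 3600 s = 1.0224×10^5 s: μ = 4π²r³/T² = 3.99670×10^5 km³/s².
Transfer-ellipse semi-major axis a_t = (r₁ + r₂)/2 = (6960 + 47300)/2 = 27130 km.
Circular speed at r₁: v₁ = √(μ/r₁) = √(3.99670×10^5/6960) = 7.577852 km/s.
Transfer-orbit speed at r₁ (vis-viva): v_p = √[μ(2/r₁ − 1/a_t)] = 10.00580 km/s.
First burn Δv₁ = |v_p − v₁| = 2.4279 km/s.
At r₂, v₂ = √(μ/r₂) = 2.9068 km/s.
Transfer-orbit speed at r₂: v_a = √[μ(2/r₂ − 1/a_t)] = 1.4723 km/s.
Second burn Δv₂ = |v₂ − v_a| = 1.4345 km/s.
Total Δv = Δv₁ + Δv₂ = 3.862 km/s.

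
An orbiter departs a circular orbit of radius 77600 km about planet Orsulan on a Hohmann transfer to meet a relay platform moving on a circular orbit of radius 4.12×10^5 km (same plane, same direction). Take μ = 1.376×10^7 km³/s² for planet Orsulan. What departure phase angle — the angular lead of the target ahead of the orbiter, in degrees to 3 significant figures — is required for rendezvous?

φ = 97.6°

Transfer-ellipse semi-major axis a_t = (r₁ + r₂)/2 = (77600 + 4.120×10^5)/2 = 2.448×10^5 km.
The half-period of the transfer ellipse is t = π√(a_t³/μ) = 1.0258×10^5 s.
Target angular speed ω₂ = √(μ/r₂³) = 1.4027×10^-5 rad/s.
Angle swept by the target during transfer: ω₂·t = 1.4389 rad = 82.44°.
Arrival is 180° from departure on the ellipse, so φ = 180° − 82.44° = 97.6°.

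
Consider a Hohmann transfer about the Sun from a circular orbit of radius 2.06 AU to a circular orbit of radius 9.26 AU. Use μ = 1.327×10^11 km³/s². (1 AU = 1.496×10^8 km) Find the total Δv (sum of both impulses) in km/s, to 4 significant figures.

In km: r₁ = 2.06 × 1.496×10^8 = 3.08176×10^8 km; r₂ = 9.26 × 1.496×10^8 = 1.385296×10^9 km.
Semi-major axis of the transfer orbit: a_t = (3.08176×10^8 + 1.385296×10^9)/2 = 8.46736×10^8 km.
Circular speed at r₁: v₁ = √(μ/r₁) = √(1.327×10^11/3.08176×10^8) = 20.751 km/s.
On the transfer ellipse at r₁, vis-viva equation gives v_p = √[μ(2/r₁ − 1/a_t)] = 26.542 km/s.
First burn Δv₁ = |v_p − v₁| = 5.791 km/s.
At r₂, v₂ = √(μ/r₂) = 9.7873 km/s.
Transfer-orbit speed at r₂: v_a = √[μ(2/r₂ − 1/a_t)] = 5.9046 km/s.
Second burn Δv₂ = |v₂ − v_a| = 3.883 km/s.
Δv = Δv₁ + Δv₂ = 5.791 + 3.883 = 9.674 km/s.

Δv = 9.674 km/s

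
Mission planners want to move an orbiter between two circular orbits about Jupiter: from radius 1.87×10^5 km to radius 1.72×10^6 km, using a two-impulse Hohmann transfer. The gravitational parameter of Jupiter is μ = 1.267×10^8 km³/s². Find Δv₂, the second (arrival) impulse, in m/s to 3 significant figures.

Δv₂ = 4780 m/s

Transfer-ellipse semi-major axis a_t = (r₁ + r₂)/2 = (1.870×10^5 + 1.720×10^6)/2 = 9.535×10^5 km.
Circular speed at r = 1.720×10^6 km: v_c = √(μ/r) = 8.583 km/s.
Transfer-orbit speed at the same r (vis-viva, a = a_t): v_t = √[μ(2/r − 1/a_t)] = 3.801 km/s.
Δv₂ = |v_t − v_c| = |3.801 − 8.583| = 4.782 km/s.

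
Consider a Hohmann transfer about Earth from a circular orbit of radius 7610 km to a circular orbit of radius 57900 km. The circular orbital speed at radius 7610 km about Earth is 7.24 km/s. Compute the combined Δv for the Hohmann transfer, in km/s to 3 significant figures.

From the circular-orbit relation v² = μ/r at r = 7610 km: μ = v²r = (7.24)² × 7610 = 3.98898×10^5 km³/s².
Transfer-ellipse semi-major axis a_t = (r₁ + r₂)/2 = (7610 + 57900)/2 = 32755 km.
At r₁ the circular-orbit speed is v₁ = √(μ/r₁) = 7.2400 km/s.
On the transfer ellipse at r₁, vis-viva gives v_p = √[μ(2/r₁ − 1/a_t)] = 9.6258 km/s.
First burn Δv₁ = |v_p − v₁| = 2.3858 km/s.
At r₂, v₂ = √(μ/r₂) = 2.6248 km/s.
Transfer-orbit speed at r₂: v_a = √[μ(2/r₂ − 1/a_t)] = 1.2652 km/s.
Second burn Δv₂ = |v₂ − v_a| = 1.3596 km/s.
Total Δv = Δv₁ + Δv₂ = 3.745 km/s.

Δv = 3.75 km/s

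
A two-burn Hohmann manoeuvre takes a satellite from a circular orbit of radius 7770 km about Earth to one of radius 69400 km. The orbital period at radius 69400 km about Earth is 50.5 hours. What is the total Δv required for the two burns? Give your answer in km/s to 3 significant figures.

Δv = 3.77 km/s

From Kepler's third law T² = 4π²r³/μ at r = 69400 km, T = 50.5 hours = 50.5 × 3600 s = 1.818×10^5 s: μ = 4π²r³/T² = 3.99255×10^5 km³/s².
The Hohmann ellipse has a_t = (r₁ + r₂)/2 = 38585 km.
At r₁ the circular-orbit speed is v₁ = √(μ/r₁) = 7.168275 km/s.
Transfer-orbit speed at r₁ (v² = μ(2/r − 1/a)): v_p = √[μ(2/r₁ − 1/a_t)] = 9.613581 km/s.
First burn Δv₁ = |v_p − v₁| = 2.44531 km/s.
Circular speed at r₂: v₂ = √(μ/r₂) = 2.3985 km/s.
Transfer-orbit speed at r₂: v_a = √[μ(2/r₂ − 1/a_t)] = 1.0763 km/s.
Second burn Δv₂ = |v₂ − v_a| = 1.32220 km/s.
Δv = Δv₁ + Δv₂ = 2.44531 + 1.32220 = 3.768 km/s.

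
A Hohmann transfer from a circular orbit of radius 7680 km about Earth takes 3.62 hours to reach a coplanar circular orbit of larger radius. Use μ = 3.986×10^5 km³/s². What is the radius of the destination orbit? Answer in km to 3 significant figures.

r₂ = 30300 km

Transfer time t = 3.62 hours = 13032 s, and t = π√(a_t³/μ).
So a_t = (μ t²/π²)^(1/3) = (3.986×10^5 × (13032)² / π²)^(1/3) = 19000 km.
Since a_t = (r₁ + r₂)/2, r₂ = 2a_t − r₁ = 2×19000 − 7680 = 30320 km.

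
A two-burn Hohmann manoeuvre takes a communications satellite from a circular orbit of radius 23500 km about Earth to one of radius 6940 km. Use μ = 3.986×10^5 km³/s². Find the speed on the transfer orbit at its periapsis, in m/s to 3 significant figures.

Semi-major axis of the transfer orbit: a_t = (23500 + 6940)/2 = 15220 km.
The periapsis of the transfer ellipse is at r = 6940 km.
From the vis-viva equation, v = √[μ(2/r − 1/a_t)] = 9.417 km/s.

v = 9420 m/s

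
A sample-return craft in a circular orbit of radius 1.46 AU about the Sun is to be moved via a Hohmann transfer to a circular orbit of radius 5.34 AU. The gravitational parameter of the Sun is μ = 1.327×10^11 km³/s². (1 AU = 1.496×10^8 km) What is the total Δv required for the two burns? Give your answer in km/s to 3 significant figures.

Δv = 10.7 km/s

In km: r₁ = 1.46 × 1.496×10^8 = 2.18416×10^8 km; r₂ = 5.34 × 1.496×10^8 = 7.98864×10^8 km.
The Hohmann ellipse has a_t = (r₁ + r₂)/2 = 5.0864×10^8 km.
Circular speed at r₁: v₁ = √(μ/r₁) = √(1.327×10^11/2.18416×10^8) = 24.6487 km/s.
Transfer-orbit speed at r₁ (v² = μ(2/r − 1/a)): v_p = √[μ(2/r₁ − 1/a_t)] = 30.8905 km/s.
First burn Δv₁ = |v_p − v₁| = 6.2418 km/s.
Circular speed at r₂: v₂ = √(μ/r₂) = 12.8884 km/s.
Transfer-orbit speed at r₂: v_a = √[μ(2/r₂ − 1/a_t)] = 8.44571 km/s.
Second burn Δv₂ = |v₂ − v_a| = 4.4427 km/s.
Total Δv = Δv₁ + Δv₂ = 10.68 km/s.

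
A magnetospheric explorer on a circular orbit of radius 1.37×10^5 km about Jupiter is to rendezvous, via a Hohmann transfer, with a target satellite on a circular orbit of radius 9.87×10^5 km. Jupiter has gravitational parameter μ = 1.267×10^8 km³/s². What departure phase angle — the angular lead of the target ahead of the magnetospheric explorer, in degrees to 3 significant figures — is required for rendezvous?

φ = 103°

The Hohmann ellipse has a_t = (r₁ + r₂)/2 = 5.620×10^5 km.
The half-period of the transfer ellipse is t = π√(a_t³/μ) = 1.1759×10^5 s.
Target angular speed ω₂ = √(μ/r₂³) = 1.1479×10^-5 rad/s.
Angle swept by the target during transfer: ω₂·t = 1.3498 rad = 77.34°.
Arrival is 180° from departure on the ellipse, so φ = 180° − 77.34° = 103°.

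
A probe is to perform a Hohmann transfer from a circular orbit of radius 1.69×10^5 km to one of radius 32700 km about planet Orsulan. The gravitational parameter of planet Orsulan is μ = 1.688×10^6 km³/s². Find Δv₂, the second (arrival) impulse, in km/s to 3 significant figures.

Semi-major axis of the transfer orbit: a_t = (1.690×10^5 + 32700)/2 = 1.0085×10^5 km.
On the circular orbit at r = 32700 km, v_c = √(μ/r) = 7.185 km/s.
Transfer-orbit speed at the same r (vis-viva, a = a_t): v_t = √[μ(2/r − 1/a_t)] = 9.301 km/s.
Δv₂ = |v_t − v_c| = |9.301 − 7.185| = 2.116 km/s.

Δv₂ = 2.12 km/s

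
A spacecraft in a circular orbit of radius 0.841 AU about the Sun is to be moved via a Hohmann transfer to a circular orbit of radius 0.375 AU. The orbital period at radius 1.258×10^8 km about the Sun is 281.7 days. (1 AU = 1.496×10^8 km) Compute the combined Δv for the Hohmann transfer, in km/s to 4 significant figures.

From Kepler's third law T² = 4π²r³/μ at r = 1.258×10^8 km, T = 281.7 days = 281.7 × 86400 s = 2.433888×10^7 s: μ = 4π²r³/T² = 1.32678×10^11 km³/s².
In km: r₁ = 0.841 × 1.496×10^8 = 1.258136×10^8 km; r₂ = 0.375 × 1.496×10^8 = 5.610×10^7 km.
Semi-major axis of the transfer orbit: a_t = (1.258136×10^8 + 5.610×10^7)/2 = 9.09568×10^7 km.
At r₁ the circular-orbit speed is v₁ = √(μ/r₁) = 32.4740 km/s.
On the transfer ellipse at r₁, vis-viva gives v_a = √[μ(2/r₁ − 1/a_t)] = 25.5035 km/s.
First burn Δv₁ = |v_a − v₁| = 6.9705 km/s.
At r₂, v₂ = √(μ/r₂) = 48.6316 km/s.
Transfer-orbit speed at r₂: v_p = √[μ(2/r₂ − 1/a_t)] = 57.1959 km/s.
Second burn Δv₂ = |v₂ − v_p| = 8.5643 km/s.
Total Δv = Δv₁ + Δv₂ = 15.53 km/s.

Δv = 15.53 km/s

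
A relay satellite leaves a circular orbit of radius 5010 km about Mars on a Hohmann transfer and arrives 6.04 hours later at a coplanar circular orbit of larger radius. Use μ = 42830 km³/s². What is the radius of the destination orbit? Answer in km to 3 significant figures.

r₂ = 20400 km

Transfer time t = 6.04 hours = 21744 s, and t = π√(a_t³/μ).
So a_t = (μ t²/π²)^(1/3) = (42830 × (21744)² / π²)^(1/3) = 12707 km.
Since a_t = (r₁ + r₂)/2, r₂ = 2a_t − r₁ = 2×12707 − 5010 = 20404 km.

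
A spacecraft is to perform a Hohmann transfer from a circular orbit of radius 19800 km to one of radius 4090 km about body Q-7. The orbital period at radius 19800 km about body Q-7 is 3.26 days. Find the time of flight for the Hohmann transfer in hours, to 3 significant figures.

t = 18.3 hours

From Kepler's third law T² = 4π²r³/μ at r = 19800 km, T = 3.26 days = 3.26 × 86400 s = 2.81664×10^5 s: μ = 4π²r³/T² = 3862.71 km³/s².
Semi-major axis of the transfer orbit: a_t = (19800 + 4090)/2 = 11945 km.
By Kepler's third law the transfer-orbit period is T = 2π√(a_t³/μ), so t = T/2 = 65990 s.
Converting: 65990 s ÷ 3600 s/hour = 18.3 hours.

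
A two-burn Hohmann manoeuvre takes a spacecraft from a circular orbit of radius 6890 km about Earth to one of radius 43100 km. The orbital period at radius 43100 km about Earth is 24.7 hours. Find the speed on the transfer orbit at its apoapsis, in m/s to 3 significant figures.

From Kepler's third law T² = 4π²r³/μ at r = 43100 km, T = 24.7 hours = 24.7 × 3600 s = 88920 s: μ = 4π²r³/T² = 3.99754×10^5 km³/s².
The Hohmann ellipse has a_t = (r₁ + r₂)/2 = 24995 km.
The apoapsis of the transfer ellipse is at r = 43100 km.
Applying v² = μ(2/r − 1/a_t): v = 1.599 km/s.

v = 1600 m/s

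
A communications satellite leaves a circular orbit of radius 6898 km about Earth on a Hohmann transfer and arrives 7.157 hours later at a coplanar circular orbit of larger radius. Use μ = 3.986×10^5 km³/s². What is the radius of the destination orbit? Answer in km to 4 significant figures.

Transfer time t = 7.157 hours = 25765.2 s, and t = π√(a_t³/μ).
So a_t = (μ t²/π²)^(1/3) = (3.986×10^5 × (25765.2)² / π²)^(1/3) = 29930 km.
Since a_t = (r₁ + r₂)/2, r₂ = 2a_t − r₁ = 2×29930 − 6898 = 52962 km.

r₂ = 52960 km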